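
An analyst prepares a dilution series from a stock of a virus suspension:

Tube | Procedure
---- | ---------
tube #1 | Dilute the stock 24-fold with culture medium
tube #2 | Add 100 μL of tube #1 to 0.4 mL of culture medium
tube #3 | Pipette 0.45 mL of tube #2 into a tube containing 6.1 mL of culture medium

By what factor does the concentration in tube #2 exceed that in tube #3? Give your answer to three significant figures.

Step 1: 24-fold → factor 24
Step 2: 100 μL + 0.4 mL = 500 μL total → factor 500/100 = 5
Step 3: 0.45 mL + 6.1 mL = 6.55 mL total → factor 6.55/0.45 = 14.556
Dilution factor to tube #2 = 120; to tube #3 = 1746.7
[tube #2]/[tube #3] = (factor to tube #3)/(factor to tube #2) = 1746.7/120 = 14.6

14.6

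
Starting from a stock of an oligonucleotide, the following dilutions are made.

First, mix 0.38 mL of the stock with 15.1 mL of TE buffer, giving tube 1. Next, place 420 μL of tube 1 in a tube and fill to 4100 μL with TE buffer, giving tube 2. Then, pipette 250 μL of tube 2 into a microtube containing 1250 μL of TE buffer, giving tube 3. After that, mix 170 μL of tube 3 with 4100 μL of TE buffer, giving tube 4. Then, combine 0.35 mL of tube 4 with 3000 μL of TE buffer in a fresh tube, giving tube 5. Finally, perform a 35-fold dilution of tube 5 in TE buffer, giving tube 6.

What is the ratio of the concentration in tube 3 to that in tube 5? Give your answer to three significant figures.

240

Step 1: 0.38 mL + 15.1 mL = 15.48 mL total → factor 15.48/0.38 = 40.737
Step 2: 420 μL brought to 4100 μL → factor 4100/420 = 9.7619
Step 3: 250 μL + 1250 μL = 1500 μL total → factor 1500/250 = 6
Step 4: 170 μL + 4100 μL = 4270 μL total → factor 4270/170 = 25.118
Step 5: 0.35 mL + 3000 μL = 3.35 mL total → factor 3.35/0.35 = 9.5714
Dilution factor to tube 3 = 2386; to tube 5 = 5.7363 × 10^5
[tube 3]/[tube 5] = (factor to tube 5)/(factor to tube 3) = 5.7363 × 10^5/2386 = 240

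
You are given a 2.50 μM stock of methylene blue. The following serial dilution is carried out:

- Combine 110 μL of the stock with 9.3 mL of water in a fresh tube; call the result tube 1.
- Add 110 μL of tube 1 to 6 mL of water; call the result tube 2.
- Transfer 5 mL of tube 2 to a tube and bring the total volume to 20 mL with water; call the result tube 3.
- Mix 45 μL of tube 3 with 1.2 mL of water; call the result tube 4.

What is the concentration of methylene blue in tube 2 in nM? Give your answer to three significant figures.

Step 1: 110 μL + 9.3 mL = 9410 μL total → factor 9410/110 = 85.545
Step 2: 110 μL + 6 mL = 6110 μL total → factor 6110/110 = 55.545
Dilution factor through tube 2 = 85.545 × 55.545 = 4751.7
[tube 2] = 2.50 μM / 4751.7 = 0.0005261 μM = 0.526 nM

0.526 nM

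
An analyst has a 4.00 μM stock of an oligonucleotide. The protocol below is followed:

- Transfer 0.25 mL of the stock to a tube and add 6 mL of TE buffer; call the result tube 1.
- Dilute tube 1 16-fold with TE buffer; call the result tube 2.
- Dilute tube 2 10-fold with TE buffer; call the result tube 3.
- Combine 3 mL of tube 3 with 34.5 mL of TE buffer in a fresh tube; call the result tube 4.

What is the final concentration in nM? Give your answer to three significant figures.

Step 1: 0.25 mL + 6 mL = 6.25 mL total → factor 6.25/0.25 = 25
Step 2: 16-fold → factor 16
Step 3: 10-fold → factor 10
Step 4: 3 mL + 34.5 mL = 37.5 mL total → factor 37.5/3 = 12.5
Overall dilution factor = 25 × 16 × 10 × 12.5 = 50000
Final = 4.00 μM / 50000 = 8.000 × 10^-5 μM = 0.0800 nM

0.0800 nM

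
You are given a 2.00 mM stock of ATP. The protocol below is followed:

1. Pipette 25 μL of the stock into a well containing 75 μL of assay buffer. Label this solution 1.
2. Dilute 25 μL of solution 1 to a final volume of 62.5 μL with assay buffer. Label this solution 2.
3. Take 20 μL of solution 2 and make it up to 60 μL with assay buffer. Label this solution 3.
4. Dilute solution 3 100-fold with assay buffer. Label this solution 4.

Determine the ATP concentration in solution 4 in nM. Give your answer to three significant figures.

667 nM

Step 1: 25 μL + 75 μL = 100 μL total → factor 100/25 = 4
Step 2: 25 μL brought to 62.5 μL → factor 62.5/25 = 2.5
Step 3: 20 μL brought to 60 μL → factor 60/20 = 3
Step 4: 100-fold → factor 100
Overall dilution factor = 4 × 2.5 × 3 × 100 = 3000
Final = 2.00 mM / 3000 = 0.0006667 mM = 667 nM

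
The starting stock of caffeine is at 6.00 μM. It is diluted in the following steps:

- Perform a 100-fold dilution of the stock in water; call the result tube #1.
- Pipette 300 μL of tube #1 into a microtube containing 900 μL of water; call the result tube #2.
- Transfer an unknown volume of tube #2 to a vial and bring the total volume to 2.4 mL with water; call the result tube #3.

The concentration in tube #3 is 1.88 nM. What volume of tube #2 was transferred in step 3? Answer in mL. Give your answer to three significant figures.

0.301 mL

Step 1: 100-fold → factor 100
Step 2: 300 μL + 900 μL = 1200 μL total → factor 1200/300 = 4
Step 3: v brought to 2.4 mL → factor = 2.4 mL/v
Product of known-step factors = 400
Overall factor = 6.00 μM / (1.88 nM) = 3191.5
Step-3 factor = 3191.5 / 400 = 7.9787
v = 2.4 mL / 7.9787 = 0.301 mL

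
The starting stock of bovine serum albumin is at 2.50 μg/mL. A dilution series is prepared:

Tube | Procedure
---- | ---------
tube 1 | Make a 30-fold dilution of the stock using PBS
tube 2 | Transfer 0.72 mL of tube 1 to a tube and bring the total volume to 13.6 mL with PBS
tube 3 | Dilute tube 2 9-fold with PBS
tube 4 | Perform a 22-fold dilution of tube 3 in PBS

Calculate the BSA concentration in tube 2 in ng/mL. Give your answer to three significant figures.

Step 1: 30-fold → factor 30
Step 2: 0.72 mL brought to 13.6 mL → factor 13.6/0.72 = 18.889
Dilution factor through tube 2 = 30 × 18.889 = 566.67
[tube 2] = 2.50 μg/mL / 566.67 = 0.004412 μg/mL = 4.41 ng/mL

4.41 ng/mL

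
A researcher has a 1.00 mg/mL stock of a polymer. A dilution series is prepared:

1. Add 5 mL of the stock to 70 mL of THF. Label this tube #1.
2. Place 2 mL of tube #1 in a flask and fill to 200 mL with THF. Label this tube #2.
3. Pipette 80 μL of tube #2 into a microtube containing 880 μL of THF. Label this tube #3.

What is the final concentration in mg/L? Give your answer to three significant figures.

Step 1: 5 mL + 70 mL = 75 mL total → factor 75/5 = 15
Step 2: 2 mL brought to 200 mL → factor 200/2 = 100
Step 3: 80 μL + 880 μL = 960 μL total → factor 960/80 = 12
Overall dilution factor = 15 × 100 × 12 = 18000
Final = 1.00 mg/mL / 18000 = 5.556 × 10^-5 mg/mL = 0.0556 mg/L

0.0556 mg/L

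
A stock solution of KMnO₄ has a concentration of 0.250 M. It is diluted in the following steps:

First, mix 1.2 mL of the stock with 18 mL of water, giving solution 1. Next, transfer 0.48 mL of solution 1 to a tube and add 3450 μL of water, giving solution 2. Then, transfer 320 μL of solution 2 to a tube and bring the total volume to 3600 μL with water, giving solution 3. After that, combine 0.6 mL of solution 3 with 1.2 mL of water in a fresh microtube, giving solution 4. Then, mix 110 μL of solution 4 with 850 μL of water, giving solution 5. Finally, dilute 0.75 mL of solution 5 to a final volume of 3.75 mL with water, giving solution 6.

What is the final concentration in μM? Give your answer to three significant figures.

1.30 μM

Step 1: 1.2 mL + 18 mL = 19.2 mL total → factor 19.2/1.2 = 16
Step 2: 0.48 mL + 3450 μL = 3.93 mL total → factor 3.93/0.48 = 8.1875
Step 3: 320 μL brought to 3600 μL → factor 3600/320 = 11.25
Step 4: 0.6 mL + 1.2 mL = 1.8 mL total → factor 1.8/0.6 = 3
Step 5: 110 μL + 850 μL = 960 μL total → factor 960/110 = 8.7273
Step 6: 0.75 mL brought to 3.75 mL → factor 3.75/0.75 = 5
Overall dilution factor = 16 × 8.1875 × 11.25 × 3 × 8.7273 × 5 = 1.9293 × 10^5
Final = 0.250 M / 1.9293 × 10^5 = 1.296 × 10^-6 M = 1.30 μM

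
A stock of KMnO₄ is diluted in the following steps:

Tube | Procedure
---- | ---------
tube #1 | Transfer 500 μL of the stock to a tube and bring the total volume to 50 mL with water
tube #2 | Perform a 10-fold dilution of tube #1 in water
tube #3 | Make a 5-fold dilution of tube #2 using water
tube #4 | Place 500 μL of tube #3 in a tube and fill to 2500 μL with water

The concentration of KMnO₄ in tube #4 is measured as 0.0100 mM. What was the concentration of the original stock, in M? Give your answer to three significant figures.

0.250 M

Step 1: 500 μL brought to 50 mL → factor 50000/500 = 100
Step 2: 10-fold → factor 10
Step 3: 5-fold → factor 5
Step 4: 500 μL brought to 2500 μL → factor 2500/500 = 5
Overall dilution factor = 100 × 10 × 5 × 5 = 25000
Stock = 0.0100 mM × 25000 = 250.0 mM = 0.250 M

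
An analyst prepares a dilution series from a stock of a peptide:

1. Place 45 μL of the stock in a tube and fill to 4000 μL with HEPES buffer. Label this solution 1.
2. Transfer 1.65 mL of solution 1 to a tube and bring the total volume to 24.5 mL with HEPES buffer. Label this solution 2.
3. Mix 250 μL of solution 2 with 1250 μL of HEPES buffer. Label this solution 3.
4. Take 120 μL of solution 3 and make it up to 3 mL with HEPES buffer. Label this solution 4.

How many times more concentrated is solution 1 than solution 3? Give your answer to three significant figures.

89.1

Step 1: 45 μL brought to 4000 μL → factor 4000/45 = 88.889
Step 2: 1.65 mL brought to 24.5 mL → factor 24.5/1.65 = 14.848
Step 3: 250 μL + 1250 μL = 1500 μL total → factor 1500/250 = 6
Dilution factor to solution 1 = 88.889; to solution 3 = 7919.2
[solution 1]/[solution 3] = (factor to solution 3)/(factor to solution 1) = 7919.2/88.889 = 89.1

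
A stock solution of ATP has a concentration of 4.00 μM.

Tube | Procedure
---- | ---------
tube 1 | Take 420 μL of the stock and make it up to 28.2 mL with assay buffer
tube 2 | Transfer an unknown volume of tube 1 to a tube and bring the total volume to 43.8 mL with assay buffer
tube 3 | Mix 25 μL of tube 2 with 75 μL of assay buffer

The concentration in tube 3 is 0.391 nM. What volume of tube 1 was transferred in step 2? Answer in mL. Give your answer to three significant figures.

Step 1: 420 μL brought to 28.2 mL → factor 28200/420 = 67.143
Step 2: v brought to 43.8 mL → factor = 43.8 mL/v
Step 3: 25 μL + 75 μL = 100 μL total → factor 100/25 = 4
Product of known-step factors = 268.57
Overall factor = 4.00 μM / (0.391 nM) = 10230
Step-2 factor = 10230 / 268.57 = 38.091
v = 43.8 mL / 38.091 = 1.15 mL

1.15 mL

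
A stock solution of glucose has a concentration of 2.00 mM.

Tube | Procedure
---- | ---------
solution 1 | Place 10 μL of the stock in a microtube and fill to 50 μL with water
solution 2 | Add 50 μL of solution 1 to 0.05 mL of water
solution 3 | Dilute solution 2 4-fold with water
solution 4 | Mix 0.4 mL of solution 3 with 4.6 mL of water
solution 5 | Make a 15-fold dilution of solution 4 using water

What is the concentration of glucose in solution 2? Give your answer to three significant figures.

Step 1: 10 μL brought to 50 μL → factor 50/10 = 5
Step 2: 50 μL + 0.05 mL = 100 μL total → factor 100/50 = 2
Dilution factor through solution 2 = 5 × 2 = 10
[solution 2] = 2.00 mM / 10 = 0.200 mM

0.200 mM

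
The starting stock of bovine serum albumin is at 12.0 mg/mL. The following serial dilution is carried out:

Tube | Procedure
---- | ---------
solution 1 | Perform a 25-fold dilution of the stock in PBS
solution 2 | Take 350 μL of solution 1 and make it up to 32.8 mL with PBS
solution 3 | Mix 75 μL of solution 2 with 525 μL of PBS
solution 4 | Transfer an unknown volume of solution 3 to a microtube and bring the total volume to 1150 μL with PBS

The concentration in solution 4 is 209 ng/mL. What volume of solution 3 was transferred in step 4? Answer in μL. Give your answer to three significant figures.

375 μL

Step 1: 25-fold → factor 25
Step 2: 350 μL brought to 32.8 mL → factor 32800/350 = 93.714
Step 3: 75 μL + 525 μL = 600 μL total → factor 600/75 = 8
Step 4: v brought to 1150 μL → factor = 1150 μL/v
Product of known-step factors = 18743
Overall factor = 12.0 mg/mL / (209 ng/mL) = 57416
Step-4 factor = 57416 / 18743 = 3.0634
v = 1150 μL / 3.0634 = 375 μL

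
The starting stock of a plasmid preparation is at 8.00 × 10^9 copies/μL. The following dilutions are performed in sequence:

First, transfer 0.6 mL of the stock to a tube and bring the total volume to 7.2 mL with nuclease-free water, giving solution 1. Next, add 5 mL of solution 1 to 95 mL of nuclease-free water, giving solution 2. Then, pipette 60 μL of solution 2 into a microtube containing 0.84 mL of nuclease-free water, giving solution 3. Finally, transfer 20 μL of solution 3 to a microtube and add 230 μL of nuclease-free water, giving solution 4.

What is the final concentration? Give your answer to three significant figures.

1.78 × 10^5 copies/μL

Step 1: 0.6 mL brought to 7.2 mL → factor 7.2/0.6 = 12
Step 2: 5 mL + 95 mL = 100 mL total → factor 100/5 = 20
Step 3: 60 μL + 0.84 mL = 900 μL total → factor 900/60 = 15
Step 4: 20 μL + 230 μL = 250 μL total → factor 250/20 = 12.5
Overall dilution factor = 12 × 20 × 15 × 12.5 = 45000
Final = 8.00 × 10^9 copies/μL / 45000 = 1.78 × 10^5 copies/μL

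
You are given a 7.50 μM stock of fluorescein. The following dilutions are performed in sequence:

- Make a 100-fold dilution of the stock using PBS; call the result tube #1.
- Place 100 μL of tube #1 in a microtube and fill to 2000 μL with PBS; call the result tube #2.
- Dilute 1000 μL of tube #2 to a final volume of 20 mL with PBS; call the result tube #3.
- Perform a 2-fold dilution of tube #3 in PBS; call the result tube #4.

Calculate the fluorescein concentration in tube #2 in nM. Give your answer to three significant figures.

Step 1: 100-fold → factor 100
Step 2: 100 μL brought to 2000 μL → factor 2000/100 = 20
Dilution factor through tube #2 = 100 × 20 = 2000
[tube #2] = 7.50 μM / 2000 = 0.003750 μM = 3.75 nM

3.75 nM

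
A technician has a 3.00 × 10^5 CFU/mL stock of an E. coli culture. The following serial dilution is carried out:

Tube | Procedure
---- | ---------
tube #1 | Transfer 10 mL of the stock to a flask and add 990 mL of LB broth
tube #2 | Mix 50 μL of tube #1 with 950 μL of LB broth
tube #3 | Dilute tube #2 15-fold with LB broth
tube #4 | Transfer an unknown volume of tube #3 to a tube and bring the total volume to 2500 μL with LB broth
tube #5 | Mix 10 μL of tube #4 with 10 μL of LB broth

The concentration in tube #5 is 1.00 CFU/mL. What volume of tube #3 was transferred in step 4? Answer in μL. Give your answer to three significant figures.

Step 1: 10 mL + 990 mL = 1000 mL total → factor 1000/10 = 100
Step 2: 50 μL + 950 μL = 1000 μL total → factor 1000/50 = 20
Step 3: 15-fold → factor 15
Step 4: v brought to 2500 μL → factor = 2500 μL/v
Step 5: 10 μL + 10 μL = 20 μL total → factor 20/10 = 2
Product of known-step factors = 60000
Overall factor = 3.00 × 10^5 CFU/mL / (1.00 CFU/mL) = 3 × 10^5
Step-4 factor = 3 × 10^5 / 60000 = 5
v = 2500 μL / 5 = 500 μL

500 μL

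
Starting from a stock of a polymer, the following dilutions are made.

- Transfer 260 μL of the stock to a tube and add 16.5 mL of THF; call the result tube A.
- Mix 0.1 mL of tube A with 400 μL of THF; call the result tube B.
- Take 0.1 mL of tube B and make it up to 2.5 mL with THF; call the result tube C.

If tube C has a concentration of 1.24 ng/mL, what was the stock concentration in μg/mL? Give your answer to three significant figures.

9.99 μg/mL

Step 1: 260 μL + 16.5 mL = 16760 μL total → factor 16760/260 = 64.462
Step 2: 0.1 mL + 400 μL = 0.5 mL total → factor 0.5/0.1 = 5
Step 3: 0.1 mL brought to 2.5 mL → factor 2.5/0.1 = 25
Overall dilution factor = 64.462 × 5 × 25 = 8057.7
Stock = 1.24 ng/mL × 8057.7 = 9992 ng/mL = 9.99 μg/mL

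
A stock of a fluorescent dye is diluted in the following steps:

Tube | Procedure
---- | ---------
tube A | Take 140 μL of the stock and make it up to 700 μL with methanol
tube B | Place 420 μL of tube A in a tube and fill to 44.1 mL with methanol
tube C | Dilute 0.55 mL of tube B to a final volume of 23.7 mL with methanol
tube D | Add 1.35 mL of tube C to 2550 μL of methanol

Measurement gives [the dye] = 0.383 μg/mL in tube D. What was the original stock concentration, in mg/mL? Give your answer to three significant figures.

25.0 mg/mL

Step 1: 140 μL brought to 700 μL → factor 700/140 = 5
Step 2: 420 μL brought to 44.1 mL → factor 44100/420 = 105
Step 3: 0.55 mL brought to 23.7 mL → factor 23.7/0.55 = 43.091
Step 4: 1.35 mL + 2550 μL = 3.9 mL total → factor 3.9/1.35 = 2.8889
Overall dilution factor = 5 × 105 × 43.091 × 2.8889 = 65355
Stock = 0.383 μg/mL × 65355 = 2.503 × 10^4 μg/mL = 25.0 mg/mL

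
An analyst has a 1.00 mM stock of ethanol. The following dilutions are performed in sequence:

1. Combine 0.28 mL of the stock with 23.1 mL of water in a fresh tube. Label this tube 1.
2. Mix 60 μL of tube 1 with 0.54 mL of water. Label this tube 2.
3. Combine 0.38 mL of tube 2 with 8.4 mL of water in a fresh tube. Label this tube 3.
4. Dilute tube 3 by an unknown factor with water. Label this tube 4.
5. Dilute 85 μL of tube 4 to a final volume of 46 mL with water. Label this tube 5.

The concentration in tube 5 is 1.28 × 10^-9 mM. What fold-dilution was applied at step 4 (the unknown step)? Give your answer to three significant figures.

74.8-fold

Step 1: 0.28 mL + 23.1 mL = 23.38 mL total → factor 23.38/0.28 = 83.5
Step 2: 60 μL + 0.54 mL = 600 μL total → factor 600/60 = 10
Step 3: 0.38 mL + 8.4 mL = 8.78 mL total → factor 8.78/0.38 = 23.105
Step 4: unknown factor x
Step 5: 85 μL brought to 46 mL → factor 46000/85 = 541.18
Product of known-step factors = 1.0441 × 10^7
Overall factor = 1.00 mM / (1.28 × 10^-9 mM) = 7.8125 × 10^8
x = 7.8125 × 10^8 / 1.0441 × 10^7 = 74.8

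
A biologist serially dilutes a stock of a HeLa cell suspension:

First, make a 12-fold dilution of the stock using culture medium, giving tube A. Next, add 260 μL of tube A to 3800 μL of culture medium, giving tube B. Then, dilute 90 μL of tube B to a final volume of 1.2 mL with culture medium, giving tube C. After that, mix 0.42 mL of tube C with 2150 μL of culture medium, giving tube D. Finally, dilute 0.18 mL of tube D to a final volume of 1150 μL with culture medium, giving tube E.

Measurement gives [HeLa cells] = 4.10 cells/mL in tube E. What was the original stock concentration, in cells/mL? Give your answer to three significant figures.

Step 1: 12-fold → factor 12
Step 2: 260 μL + 3800 μL = 4060 μL total → factor 4060/260 = 15.615
Step 3: 90 μL brought to 1.2 mL → factor 1200/90 = 13.333
Step 4: 0.42 mL + 2150 μL = 2.57 mL total → factor 2.57/0.42 = 6.119
Step 5: 0.18 mL brought to 1150 μL → factor 1.15/0.18 = 6.3889
Overall dilution factor = 12 × 15.615 × 13.333 × 6.119 × 6.3889 = 97675
Stock = 4.10 cells/mL × 97675 = 4.00 × 10^5 cells/mL

4.00 × 10^5 cells/mL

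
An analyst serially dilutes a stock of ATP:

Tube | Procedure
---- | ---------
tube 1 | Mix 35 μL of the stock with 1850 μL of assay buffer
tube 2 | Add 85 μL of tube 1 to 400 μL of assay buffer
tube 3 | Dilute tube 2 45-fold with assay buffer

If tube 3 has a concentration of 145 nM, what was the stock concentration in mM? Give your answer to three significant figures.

2.01 mM

Step 1: 35 μL + 1850 μL = 1885 μL total → factor 1885/35 = 53.857
Step 2: 85 μL + 400 μL = 485 μL total → factor 485/85 = 5.7059
Step 3: 45-fold → factor 45
Overall dilution factor = 53.857 × 5.7059 × 45 = 13829
Stock = 145 nM × 13829 = 2.005 × 10^6 nM = 2.01 mM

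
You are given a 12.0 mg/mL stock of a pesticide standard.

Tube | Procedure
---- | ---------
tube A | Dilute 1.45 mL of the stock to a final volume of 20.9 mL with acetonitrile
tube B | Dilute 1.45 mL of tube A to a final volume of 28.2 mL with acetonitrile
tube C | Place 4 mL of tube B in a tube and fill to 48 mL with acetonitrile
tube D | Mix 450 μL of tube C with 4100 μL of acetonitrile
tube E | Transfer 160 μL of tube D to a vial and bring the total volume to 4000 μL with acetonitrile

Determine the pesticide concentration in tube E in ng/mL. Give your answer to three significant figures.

Step 1: 1.45 mL brought to 20.9 mL → factor 20.9/1.45 = 14.414
Step 2: 1.45 mL brought to 28.2 mL → factor 28.2/1.45 = 19.448
Step 3: 4 mL brought to 48 mL → factor 48/4 = 12
Step 4: 450 μL + 4100 μL = 4550 μL total → factor 4550/450 = 10.111
Step 5: 160 μL brought to 4000 μL → factor 4000/160 = 25
Overall dilution factor = 14.414 × 19.448 × 12 × 10.111 × 25 = 8.5031 × 10^5
Final = 12.0 mg/mL / 8.5031 × 10^5 = 1.411 × 10^-5 mg/mL = 14.1 ng/mL

14.1 ng/mL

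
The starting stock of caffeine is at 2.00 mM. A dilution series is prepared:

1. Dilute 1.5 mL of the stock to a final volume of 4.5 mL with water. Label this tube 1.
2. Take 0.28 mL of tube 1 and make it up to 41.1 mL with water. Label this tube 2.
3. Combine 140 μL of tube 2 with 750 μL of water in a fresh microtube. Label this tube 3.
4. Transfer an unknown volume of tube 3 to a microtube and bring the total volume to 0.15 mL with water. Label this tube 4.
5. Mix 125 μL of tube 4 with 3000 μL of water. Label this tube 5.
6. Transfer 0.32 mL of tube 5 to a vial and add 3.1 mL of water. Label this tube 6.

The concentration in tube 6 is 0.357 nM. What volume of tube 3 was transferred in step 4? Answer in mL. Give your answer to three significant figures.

0.0200 mL

Step 1: 1.5 mL brought to 4.5 mL → factor 4.5/1.5 = 3
Step 2: 0.28 mL brought to 41.1 mL → factor 41.1/0.28 = 146.79
Step 3: 140 μL + 750 μL = 890 μL total → factor 890/140 = 6.3571
Step 4: v brought to 0.15 mL → factor = 0.15 mL/v
Step 5: 125 μL + 3000 μL = 3125 μL total → factor 3125/125 = 25
Step 6: 0.32 mL + 3.1 mL = 3.42 mL total → factor 3.42/0.32 = 10.688
Product of known-step factors = 7.4797 × 10^5
Overall factor = 2.00 mM / (0.357 nM) = 5.6022 × 10^6
Step-4 factor = 5.6022 × 10^6 / 7.4797 × 10^5 = 7.4899
v = 0.15 mL / 7.4899 = 0.0200 mL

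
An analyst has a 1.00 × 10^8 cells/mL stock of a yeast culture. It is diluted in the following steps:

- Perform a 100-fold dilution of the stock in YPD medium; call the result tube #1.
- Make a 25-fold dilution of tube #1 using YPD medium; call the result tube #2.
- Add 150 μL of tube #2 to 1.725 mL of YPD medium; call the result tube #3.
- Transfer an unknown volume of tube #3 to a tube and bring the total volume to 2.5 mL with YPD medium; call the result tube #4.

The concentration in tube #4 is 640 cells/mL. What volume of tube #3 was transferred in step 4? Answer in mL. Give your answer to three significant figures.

Step 1: 100-fold → factor 100
Step 2: 25-fold → factor 25
Step 3: 150 μL + 1.725 mL = 1875 μL total → factor 1875/150 = 12.5
Step 4: v brought to 2.5 mL → factor = 2.5 mL/v
Product of known-step factors = 31250
Overall factor = 1.00 × 10^8 cells/mL / (640 cells/mL) = 1.5625 × 10^5
Step-4 factor = 1.5625 × 10^5 / 31250 = 5
v = 2.5 mL / 5 = 0.500 mL

0.500 mL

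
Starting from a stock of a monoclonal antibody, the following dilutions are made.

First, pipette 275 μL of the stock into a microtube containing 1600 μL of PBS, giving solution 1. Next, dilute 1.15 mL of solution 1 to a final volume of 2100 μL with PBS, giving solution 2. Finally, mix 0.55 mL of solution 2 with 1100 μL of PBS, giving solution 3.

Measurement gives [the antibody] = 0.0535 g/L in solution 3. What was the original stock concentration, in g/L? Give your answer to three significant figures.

2.00 g/L

Step 1: 275 μL + 1600 μL = 1875 μL total → factor 1875/275 = 6.8182
Step 2: 1.15 mL brought to 2100 μL → factor 2.1/1.15 = 1.8261
Step 3: 0.55 mL + 1100 μL = 1.65 mL total → factor 1.65/0.55 = 3
Overall dilution factor = 6.8182 × 1.8261 × 3 = 37.352
Stock = 0.0535 g/L × 37.352 = 2.00 g/L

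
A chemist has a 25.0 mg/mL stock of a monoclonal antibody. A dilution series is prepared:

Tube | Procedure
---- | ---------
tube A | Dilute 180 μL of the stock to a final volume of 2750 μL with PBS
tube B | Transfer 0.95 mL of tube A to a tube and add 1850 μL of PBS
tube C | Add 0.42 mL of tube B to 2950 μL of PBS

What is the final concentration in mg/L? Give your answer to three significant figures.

69.2 mg/L

Step 1: 180 μL brought to 2750 μL → factor 2750/180 = 15.278
Step 2: 0.95 mL + 1850 μL = 2.8 mL total → factor 2.8/0.95 = 2.9474
Step 3: 0.42 mL + 2950 μL = 3.37 mL total → factor 3.37/0.42 = 8.0238
Overall dilution factor = 15.278 × 2.9474 × 8.0238 = 361.31
Final = 25.0 mg/mL / 361.31 = 0.06919 mg/mL = 69.2 mg/L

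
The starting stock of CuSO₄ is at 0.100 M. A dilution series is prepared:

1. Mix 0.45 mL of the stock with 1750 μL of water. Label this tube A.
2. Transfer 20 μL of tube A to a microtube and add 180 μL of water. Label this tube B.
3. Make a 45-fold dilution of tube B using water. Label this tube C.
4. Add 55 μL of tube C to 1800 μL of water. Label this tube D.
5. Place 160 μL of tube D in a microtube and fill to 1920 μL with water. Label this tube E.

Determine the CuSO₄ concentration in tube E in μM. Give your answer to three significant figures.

Step 1: 0.45 mL + 1750 μL = 2.2 mL total → factor 2.2/0.45 = 4.8889
Step 2: 20 μL + 180 μL = 200 μL total → factor 200/20 = 10
Step 3: 45-fold → factor 45
Step 4: 55 μL + 1800 μL = 1855 μL total → factor 1855/55 = 33.727
Step 5: 160 μL brought to 1920 μL → factor 1920/160 = 12
Overall dilution factor = 4.8889 × 10 × 45 × 33.727 × 12 = 8.904 × 10^5
Final = 0.100 M / 8.904 × 10^5 = 1.123 × 10^-7 M = 0.112 μM

0.112 μM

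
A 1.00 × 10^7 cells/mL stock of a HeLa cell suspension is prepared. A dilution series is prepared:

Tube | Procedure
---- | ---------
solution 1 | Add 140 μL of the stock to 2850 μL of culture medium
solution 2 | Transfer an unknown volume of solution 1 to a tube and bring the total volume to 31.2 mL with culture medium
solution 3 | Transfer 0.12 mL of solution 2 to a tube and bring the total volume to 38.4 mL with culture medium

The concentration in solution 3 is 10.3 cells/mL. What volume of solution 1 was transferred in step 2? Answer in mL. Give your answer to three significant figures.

Step 1: 140 μL + 2850 μL = 2990 μL total → factor 2990/140 = 21.357
Step 2: v brought to 31.2 mL → factor = 31.2 mL/v
Step 3: 0.12 mL brought to 38.4 mL → factor 38.4/0.12 = 320
Product of known-step factors = 6834.3
Overall factor = 1.00 × 10^7 cells/mL / (10.3 cells/mL) = 9.7087 × 10^5
Step-2 factor = 9.7087 × 10^5 / 6834.3 = 142.06
v = 31.2 mL / 142.06 = 0.220 mL

0.220 mL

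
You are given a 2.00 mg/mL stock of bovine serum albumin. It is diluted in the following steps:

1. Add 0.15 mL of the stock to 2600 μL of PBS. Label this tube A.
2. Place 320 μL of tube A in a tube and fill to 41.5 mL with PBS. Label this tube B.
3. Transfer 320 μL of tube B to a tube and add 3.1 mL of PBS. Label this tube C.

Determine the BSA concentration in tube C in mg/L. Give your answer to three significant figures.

0.0787 mg/L

Step 1: 0.15 mL + 2600 μL = 2.75 mL total → factor 2.75/0.15 = 18.333
Step 2: 320 μL brought to 41.5 mL → factor 41500/320 = 129.69
Step 3: 320 μL + 3.1 mL = 3420 μL total → factor 3420/320 = 10.688
Overall dilution factor = 18.333 × 129.69 × 10.688 = 25411
Final = 2.00 mg/mL / 25411 = 7.871 × 10^-5 mg/mL = 0.0787 mg/L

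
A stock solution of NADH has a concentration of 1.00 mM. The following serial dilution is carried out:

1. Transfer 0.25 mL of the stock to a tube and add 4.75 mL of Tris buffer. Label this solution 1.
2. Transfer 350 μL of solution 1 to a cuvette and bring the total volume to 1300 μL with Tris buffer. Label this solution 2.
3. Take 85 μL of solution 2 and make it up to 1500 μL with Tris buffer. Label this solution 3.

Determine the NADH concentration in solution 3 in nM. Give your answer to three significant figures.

763 nM

Step 1: 0.25 mL + 4.75 mL = 5 mL total → factor 5/0.25 = 20
Step 2: 350 μL brought to 1300 μL → factor 1300/350 = 3.7143
Step 3: 85 μL brought to 1500 μL → factor 1500/85 = 17.647
Overall dilution factor = 20 × 3.7143 × 17.647 = 1310.9
Final = 1.00 mM / 1310.9 = 0.0007628 mM = 763 nM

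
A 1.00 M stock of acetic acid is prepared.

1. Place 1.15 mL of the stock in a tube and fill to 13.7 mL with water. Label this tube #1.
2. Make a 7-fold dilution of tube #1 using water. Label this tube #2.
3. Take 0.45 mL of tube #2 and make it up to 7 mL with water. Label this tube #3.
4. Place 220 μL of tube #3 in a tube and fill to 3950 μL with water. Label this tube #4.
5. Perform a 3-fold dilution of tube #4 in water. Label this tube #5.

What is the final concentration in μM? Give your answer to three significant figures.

14.3 μM

Step 1: 1.15 mL brought to 13.7 mL → factor 13.7/1.15 = 11.913
Step 2: 7-fold → factor 7
Step 3: 0.45 mL brought to 7 mL → factor 7/0.45 = 15.556
Step 4: 220 μL brought to 3950 μL → factor 3950/220 = 17.955
Step 5: 3-fold → factor 3
Overall dilution factor = 11.913 × 7 × 15.556 × 17.955 × 3 = 69872
Final = 1.00 M / 69872 = 1.431 × 10^-5 M = 14.3 μM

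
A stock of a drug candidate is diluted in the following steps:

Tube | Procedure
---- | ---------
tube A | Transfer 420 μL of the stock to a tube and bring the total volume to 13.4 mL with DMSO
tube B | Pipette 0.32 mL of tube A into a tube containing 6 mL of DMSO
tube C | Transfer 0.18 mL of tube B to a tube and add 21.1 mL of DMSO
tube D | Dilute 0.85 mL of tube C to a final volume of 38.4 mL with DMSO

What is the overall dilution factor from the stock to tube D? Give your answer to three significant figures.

Step 1: 420 μL brought to 13.4 mL → factor 13400/420 = 31.905
Step 2: 0.32 mL + 6 mL = 6.32 mL total → factor 6.32/0.32 = 19.75
Step 3: 0.18 mL + 21.1 mL = 21.28 mL total → factor 21.28/0.18 = 118.22
Step 4: 0.85 mL brought to 38.4 mL → factor 38.4/0.85 = 45.176
Overall dilution factor = 31.905 × 19.75 × 118.22 × 45.176 = 3.3654 × 10^6

3.37 × 10^6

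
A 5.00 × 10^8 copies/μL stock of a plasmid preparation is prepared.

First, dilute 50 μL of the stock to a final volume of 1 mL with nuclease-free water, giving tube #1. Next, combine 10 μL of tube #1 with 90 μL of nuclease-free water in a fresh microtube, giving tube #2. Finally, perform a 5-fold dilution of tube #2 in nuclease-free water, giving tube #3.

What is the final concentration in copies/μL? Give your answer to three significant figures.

5.00 × 10^5 copies/μL

Step 1: 50 μL brought to 1 mL → factor 1000/50 = 20
Step 2: 10 μL + 90 μL = 100 μL total → factor 100/10 = 10
Step 3: 5-fold → factor 5
Overall dilution factor = 20 × 10 × 5 = 1000
Final = 5.00 × 10^8 copies/μL / 1000 = 5.00 × 10^5 copies/μL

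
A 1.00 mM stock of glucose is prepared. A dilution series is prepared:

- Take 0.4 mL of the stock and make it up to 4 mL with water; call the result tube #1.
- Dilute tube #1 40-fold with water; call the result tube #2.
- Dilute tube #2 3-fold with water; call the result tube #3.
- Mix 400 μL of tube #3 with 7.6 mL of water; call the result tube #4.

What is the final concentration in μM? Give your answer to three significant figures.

Step 1: 0.4 mL brought to 4 mL → factor 4/0.4 = 10
Step 2: 40-fold → factor 40
Step 3: 3-fold → factor 3
Step 4: 400 μL + 7.6 mL = 8000 μL total → factor 8000/400 = 20
Overall dilution factor = 10 × 40 × 3 × 20 = 24000
Final = 1.00 mM / 24000 = 4.167 × 10^-5 mM = 0.0417 μM

0.0417 μM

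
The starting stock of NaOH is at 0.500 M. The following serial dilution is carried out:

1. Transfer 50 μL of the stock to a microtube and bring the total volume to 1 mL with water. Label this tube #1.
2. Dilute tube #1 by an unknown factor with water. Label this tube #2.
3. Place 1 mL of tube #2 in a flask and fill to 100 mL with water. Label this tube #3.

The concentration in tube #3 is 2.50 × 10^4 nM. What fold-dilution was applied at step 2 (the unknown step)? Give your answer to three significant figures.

Step 1: 50 μL brought to 1 mL → factor 1000/50 = 20
Step 2: unknown factor x
Step 3: 1 mL brought to 100 mL → factor 100/1 = 100
Product of known-step factors = 2000
Overall factor = 0.500 M / (2.50 × 10^4 nM) = 20000
x = 20000 / 2000 = 10.0

10.0-fold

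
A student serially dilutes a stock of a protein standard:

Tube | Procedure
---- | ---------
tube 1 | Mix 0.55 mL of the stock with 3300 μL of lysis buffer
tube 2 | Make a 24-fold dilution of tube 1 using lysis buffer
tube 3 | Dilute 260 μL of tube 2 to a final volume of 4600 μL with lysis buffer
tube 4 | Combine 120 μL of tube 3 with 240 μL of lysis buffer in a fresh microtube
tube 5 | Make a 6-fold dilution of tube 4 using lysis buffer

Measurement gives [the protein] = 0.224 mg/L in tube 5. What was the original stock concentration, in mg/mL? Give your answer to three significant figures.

Step 1: 0.55 mL + 3300 μL = 3.85 mL total → factor 3.85/0.55 = 7
Step 2: 24-fold → factor 24
Step 3: 260 μL brought to 4600 μL → factor 4600/260 = 17.692
Step 4: 120 μL + 240 μL = 360 μL total → factor 360/120 = 3
Step 5: 6-fold → factor 6
Overall dilution factor = 7 × 24 × 17.692 × 3 × 6 = 53502
Stock = 0.224 mg/L × 53502 = 1.198 × 10^4 mg/L = 12.0 mg/mL

12.0 mg/mL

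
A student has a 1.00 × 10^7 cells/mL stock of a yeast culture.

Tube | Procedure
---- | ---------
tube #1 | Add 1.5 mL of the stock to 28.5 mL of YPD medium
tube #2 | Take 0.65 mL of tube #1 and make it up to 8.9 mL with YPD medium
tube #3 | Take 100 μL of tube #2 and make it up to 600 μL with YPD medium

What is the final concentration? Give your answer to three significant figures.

6.09 × 10^3 cells/mL

Step 1: 1.5 mL + 28.5 mL = 30 mL total → factor 30/1.5 = 20
Step 2: 0.65 mL brought to 8.9 mL → factor 8.9/0.65 = 13.692
Step 3: 100 μL brought to 600 μL → factor 600/100 = 6
Overall dilution factor = 20 × 13.692 × 6 = 1643.1
Final = 1.00 × 10^7 cells/mL / 1643.1 = 6.09 × 10^3 cells/mL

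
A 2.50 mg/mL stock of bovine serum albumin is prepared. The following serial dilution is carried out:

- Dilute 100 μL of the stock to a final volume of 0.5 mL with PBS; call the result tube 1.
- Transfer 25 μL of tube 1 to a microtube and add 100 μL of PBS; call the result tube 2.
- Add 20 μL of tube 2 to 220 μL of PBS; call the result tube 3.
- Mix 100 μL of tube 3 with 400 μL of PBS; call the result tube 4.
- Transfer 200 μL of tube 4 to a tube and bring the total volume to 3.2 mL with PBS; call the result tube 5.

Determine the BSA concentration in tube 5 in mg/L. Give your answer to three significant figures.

0.104 mg/L

Step 1: 100 μL brought to 0.5 mL → factor 500/100 = 5
Step 2: 25 μL + 100 μL = 125 μL total → factor 125/25 = 5
Step 3: 20 μL + 220 μL = 240 μL total → factor 240/20 = 12
Step 4: 100 μL + 400 μL = 500 μL total → factor 500/100 = 5
Step 5: 200 μL brought to 3.2 mL → factor 3200/200 = 16
Overall dilution factor = 5 × 5 × 12 × 5 × 16 = 24000
Final = 2.50 mg/mL / 24000 = 0.0001042 mg/mL = 0.104 mg/L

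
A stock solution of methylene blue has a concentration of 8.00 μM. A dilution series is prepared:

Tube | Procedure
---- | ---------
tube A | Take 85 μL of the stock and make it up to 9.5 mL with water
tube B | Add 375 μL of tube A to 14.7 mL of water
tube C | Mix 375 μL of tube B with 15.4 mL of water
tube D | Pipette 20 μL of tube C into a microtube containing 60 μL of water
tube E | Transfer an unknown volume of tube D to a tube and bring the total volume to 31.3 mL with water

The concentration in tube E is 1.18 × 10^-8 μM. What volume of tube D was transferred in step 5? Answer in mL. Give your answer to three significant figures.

Step 1: 85 μL brought to 9.5 mL → factor 9500/85 = 111.76
Step 2: 375 μL + 14.7 mL = 15075 μL total → factor 15075/375 = 40.2
Step 3: 375 μL + 15.4 mL = 15775 μL total → factor 15775/375 = 42.067
Step 4: 20 μL + 60 μL = 80 μL total → factor 80/20 = 4
Step 5: v brought to 31.3 mL → factor = 31.3 mL/v
Product of known-step factors = 7.5601 × 10^5
Overall factor = 8.00 μM / (1.18 × 10^-8 μM) = 6.7797 × 10^8
Step-5 factor = 6.7797 × 10^8 / 7.5601 × 10^5 = 896.77
v = 31.3 mL / 896.77 = 0.0349 mL

0.0349 mL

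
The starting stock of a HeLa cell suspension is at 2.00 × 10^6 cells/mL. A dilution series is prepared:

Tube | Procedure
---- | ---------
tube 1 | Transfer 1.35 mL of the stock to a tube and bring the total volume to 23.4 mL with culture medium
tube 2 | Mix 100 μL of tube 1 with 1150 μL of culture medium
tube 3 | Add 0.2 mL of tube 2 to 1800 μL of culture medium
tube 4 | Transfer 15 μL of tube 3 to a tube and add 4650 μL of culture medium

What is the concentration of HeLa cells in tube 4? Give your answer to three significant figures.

2.97 cells/mL

Step 1: 1.35 mL brought to 23.4 mL → factor 23.4/1.35 = 17.333
Step 2: 100 μL + 1150 μL = 1250 μL total → factor 1250/100 = 12.5
Step 3: 0.2 mL + 1800 μL = 2 mL total → factor 2/0.2 = 10
Step 4: 15 μL + 4650 μL = 4665 μL total → factor 4665/15 = 311
Overall dilution factor = 17.333 × 12.5 × 10 × 311 = 6.7383 × 10^5
Final = 2.00 × 10^6 cells/mL / 6.7383 × 10^5 = 2.97 cells/mL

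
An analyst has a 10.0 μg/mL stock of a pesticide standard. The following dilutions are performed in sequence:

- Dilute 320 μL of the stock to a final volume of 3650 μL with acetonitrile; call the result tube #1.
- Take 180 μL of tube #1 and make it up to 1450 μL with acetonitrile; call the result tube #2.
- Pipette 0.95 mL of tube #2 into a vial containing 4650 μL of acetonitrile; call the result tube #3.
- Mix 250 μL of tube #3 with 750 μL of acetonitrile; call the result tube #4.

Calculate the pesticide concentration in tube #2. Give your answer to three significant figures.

Step 1: 320 μL brought to 3650 μL → factor 3650/320 = 11.406
Step 2: 180 μL brought to 1450 μL → factor 1450/180 = 8.0556
Dilution factor through tube #2 = 11.406 × 8.0556 = 91.884
[tube #2] = 10.0 μg/mL / 91.884 = 0.109 μg/mL

0.109 μg/mL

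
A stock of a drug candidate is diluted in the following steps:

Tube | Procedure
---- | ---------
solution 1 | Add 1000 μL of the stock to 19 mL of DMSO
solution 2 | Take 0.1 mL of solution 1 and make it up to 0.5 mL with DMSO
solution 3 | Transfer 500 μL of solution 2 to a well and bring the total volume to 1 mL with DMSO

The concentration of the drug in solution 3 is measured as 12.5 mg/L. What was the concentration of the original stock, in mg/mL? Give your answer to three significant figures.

2.50 mg/mL

Step 1: 1000 μL + 19 mL = 20000 μL total → factor 20000/1000 = 20
Step 2: 0.1 mL brought to 0.5 mL → factor 0.5/0.1 = 5
Step 3: 500 μL brought to 1 mL → factor 1000/500 = 2
Overall dilution factor = 20 × 5 × 2 = 200
Stock = 12.5 mg/L × 200 = 2500 mg/L = 2.50 mg/mL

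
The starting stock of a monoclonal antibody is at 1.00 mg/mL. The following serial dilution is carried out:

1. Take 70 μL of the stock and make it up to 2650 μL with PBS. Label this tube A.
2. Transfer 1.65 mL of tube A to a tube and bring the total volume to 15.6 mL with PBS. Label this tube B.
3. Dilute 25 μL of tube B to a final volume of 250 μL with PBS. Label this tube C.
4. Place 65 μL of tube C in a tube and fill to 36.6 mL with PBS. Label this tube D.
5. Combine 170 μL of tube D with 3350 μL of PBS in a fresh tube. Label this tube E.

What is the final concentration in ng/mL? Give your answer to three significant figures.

0.0240 ng/mL

Step 1: 70 μL brought to 2650 μL → factor 2650/70 = 37.857
Step 2: 1.65 mL brought to 15.6 mL → factor 15.6/1.65 = 9.4545
Step 3: 25 μL brought to 250 μL → factor 250/25 = 10
Step 4: 65 μL brought to 36.6 mL → factor 36600/65 = 563.08
Step 5: 170 μL + 3350 μL = 3520 μL total → factor 3520/170 = 20.706
Overall dilution factor = 37.857 × 9.4545 × 10 × 563.08 × 20.706 = 4.173 × 10^7
Final = 1.00 mg/mL / 4.173 × 10^7 = 2.396 × 10^-8 mg/mL = 0.0240 ng/mL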